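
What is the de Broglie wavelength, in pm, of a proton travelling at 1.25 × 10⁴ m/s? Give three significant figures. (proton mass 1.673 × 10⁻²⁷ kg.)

p = mv = 1.673 × 10⁻²⁷ × 1.25 × 10⁴ = 2.091 × 10⁻²³ kg·m/s.
λ = h/p = 6.626 × 10⁻³⁴ / 2.091 × 10⁻²³ = 3.17 × 10⁻¹¹ m = 31.7 pm.

λ = 31.7 pm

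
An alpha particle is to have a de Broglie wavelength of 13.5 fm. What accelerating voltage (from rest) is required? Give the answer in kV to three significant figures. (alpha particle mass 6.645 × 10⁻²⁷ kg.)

V = 566 kV

p = h/λ = 6.626 × 10⁻³⁴ / 1.350 × 10⁻¹⁴ = 4.908 × 10⁻²⁰ kg·m/s.
KE = p²/(2m) = 1.813 × 10⁻¹³ J.
V = KE/2e = 1.813 × 10⁻¹³ / (2 × 1.602 × 10⁻¹⁹) = 566 kV.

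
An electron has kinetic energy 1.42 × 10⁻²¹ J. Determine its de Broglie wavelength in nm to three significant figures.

p = √(2mKE) = √(2 × 9.109 × 10⁻³¹ × 1.420 × 10⁻²¹) = 5.086 × 10⁻²⁶ kg·m/s.
λ = h/p = 6.626 × 10⁻³⁴ / 5.086 × 10⁻²⁶ = 1.30 × 10⁻⁸ m = 13.0 nm.

λ = 13.0 nm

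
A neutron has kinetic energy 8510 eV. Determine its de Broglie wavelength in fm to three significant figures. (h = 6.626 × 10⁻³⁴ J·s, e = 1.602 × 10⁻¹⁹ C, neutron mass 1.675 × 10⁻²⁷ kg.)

KE = 8510 eV = 1.363 × 10⁻¹⁵ J.
p = √(2mKE) = √(2 × 1.675 × 10⁻²⁷ × 1.363 × 10⁻¹⁵) = 2.137 × 10⁻²¹ kg·m/s.
λ = h/p = 6.626 × 10⁻³⁴ / 2.137 × 10⁻²¹ = 3.10 × 10⁻¹³ m = 310 fm.

λ = 310 fm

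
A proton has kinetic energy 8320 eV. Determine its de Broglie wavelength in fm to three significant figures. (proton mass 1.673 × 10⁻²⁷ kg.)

λ = 314 fm

KE = 8320 eV = 1.333 × 10⁻¹⁵ J.
p = √(2mKE) = √(2 × 1.673 × 10⁻²⁷ × 1.333 × 10⁻¹⁵) = 2.112 × 10⁻²¹ kg·m/s.
λ = h/p = 6.626 × 10⁻³⁴ / 2.112 × 10⁻²¹ = 3.14 × 10⁻¹³ m = 314 fm.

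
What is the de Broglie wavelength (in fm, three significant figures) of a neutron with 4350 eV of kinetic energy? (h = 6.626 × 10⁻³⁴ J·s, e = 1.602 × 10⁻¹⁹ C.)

KE = 4350 eV = 6.969 × 10⁻¹⁶ J.
p = √(2mKE) = √(2 × 1.675 × 10⁻²⁷ × 6.969 × 10⁻¹⁶) = 1.528 × 10⁻²¹ kg·m/s.
λ = h/p = 6.626 × 10⁻³⁴ / 1.528 × 10⁻²¹ = 4.34 × 10⁻¹³ m = 434 fm.

λ = 434 fm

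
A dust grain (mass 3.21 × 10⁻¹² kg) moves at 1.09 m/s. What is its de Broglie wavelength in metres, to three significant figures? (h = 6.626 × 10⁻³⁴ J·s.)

λ = 1.89 × 10⁻²² m

p = mv = 3.21 × 10⁻¹² × 1.09 = 3.499 × 10⁻¹² kg·m/s.
λ = h/p = 6.626 × 10⁻³⁴ / 3.499 × 10⁻¹² = 1.89 × 10⁻²² m.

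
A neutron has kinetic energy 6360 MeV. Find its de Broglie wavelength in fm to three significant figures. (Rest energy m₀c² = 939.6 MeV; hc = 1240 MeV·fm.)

λ = 0.171 fm

Total energy E = KE + m₀c² = 6360 + 939.6 = 7299.6 MeV.
(pc)² = E² − (m₀c²)² = (7299.6)² − (939.6)² = 5.240 × 10⁷ MeV², so pc = 7239 MeV.
λ = hc/(pc) = 1240 MeV·fm / 7239 MeV = 0.171 fm.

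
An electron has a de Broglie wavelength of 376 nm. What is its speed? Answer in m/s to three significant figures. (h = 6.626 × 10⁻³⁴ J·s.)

p = h/λ = 6.626 × 10⁻³⁴ / 3.760 × 10⁻⁷ = 1.762 × 10⁻²⁷ kg·m/s.
v = p/m = 1.762 × 10⁻²⁷ / 9.109 × 10⁻³¹ = 1.93 × 10³ m/s = 1930 m/s.

v = 1930 m/s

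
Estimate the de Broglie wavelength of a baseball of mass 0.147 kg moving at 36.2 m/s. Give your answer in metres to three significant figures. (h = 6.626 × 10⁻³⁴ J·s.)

λ = 1.25 × 10⁻³⁴ m

p = mv = 0.147 × 36.2 = 5.321 kg·m/s.
λ = h/p = 6.626 × 10⁻³⁴ / 5.321 = 1.25 × 10⁻³⁴ m.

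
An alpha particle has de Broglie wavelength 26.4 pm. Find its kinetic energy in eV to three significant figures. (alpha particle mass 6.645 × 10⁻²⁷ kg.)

KE = 0.296 eV

p = h/λ = 6.626 × 10⁻³⁴ / 2.640 × 10⁻¹¹ = 2.510 × 10⁻²³ kg·m/s.
KE = p²/(2m) = (2.510 × 10⁻²³)² / (2 × 6.645 × 10⁻²⁷) = 4.740 × 10⁻²⁰ J = 0.296 eV.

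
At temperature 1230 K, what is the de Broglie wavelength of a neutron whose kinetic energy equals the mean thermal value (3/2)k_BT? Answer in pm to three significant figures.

KE = (3/2)k_BT = 1.5 × 1.381 × 10⁻²³ × 1230 = 2.548 × 10⁻²⁰ J.
p = √(2mKE) = √(2 × 1.675 × 10⁻²⁷ × 2.548 × 10⁻²⁰) = 9.239 × 10⁻²⁴ kg·m/s.
λ = h/p = 7.17 × 10⁻¹¹ m = 71.7 pm.

λ = 71.7 pm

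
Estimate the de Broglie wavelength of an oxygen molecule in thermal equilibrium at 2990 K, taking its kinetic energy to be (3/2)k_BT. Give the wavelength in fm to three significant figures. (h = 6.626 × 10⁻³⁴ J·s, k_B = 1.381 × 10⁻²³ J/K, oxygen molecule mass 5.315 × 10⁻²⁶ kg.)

λ = 8170 fm

KE = (3/2)k_BT = 1.5 × 1.381 × 10⁻²³ × 2990 = 6.194 × 10⁻²⁰ J.
p = √(2mKE) = √(2 × 5.315 × 10⁻²⁶ × 6.194 × 10⁻²⁰) = 8.114 × 10⁻²³ kg·m/s.
λ = h/p = 8.17 × 10⁻¹² m = 8170 fm.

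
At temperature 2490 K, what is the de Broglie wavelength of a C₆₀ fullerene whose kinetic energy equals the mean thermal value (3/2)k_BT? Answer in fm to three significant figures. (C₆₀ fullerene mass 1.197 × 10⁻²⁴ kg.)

λ = 1890 fm

KE = (3/2)k_BT = 1.5 × 1.381 × 10⁻²³ × 2490 = 5.158 × 10⁻²⁰ J.
p = √(2mKE) = √(2 × 1.197 × 10⁻²⁴ × 5.158 × 10⁻²⁰) = 3.514 × 10⁻²² kg·m/s.
λ = h/p = 1.89 × 10⁻¹² m = 1890 fm.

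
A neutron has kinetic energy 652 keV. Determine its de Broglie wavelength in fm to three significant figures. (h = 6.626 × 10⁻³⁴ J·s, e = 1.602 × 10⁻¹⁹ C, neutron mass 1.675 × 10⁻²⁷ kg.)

KE = 652 keV = 1.045 × 10⁻¹³ J.
p = √(2mKE) = √(2 × 1.675 × 10⁻²⁷ × 1.045 × 10⁻¹³) = 1.871 × 10⁻²⁰ kg·m/s.
λ = h/p = 6.626 × 10⁻³⁴ / 1.871 × 10⁻²⁰ = 3.54 × 10⁻¹⁴ m = 35.4 fm.

λ = 35.4 fm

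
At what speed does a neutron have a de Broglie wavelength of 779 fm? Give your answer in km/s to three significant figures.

p = h/λ = 6.626 × 10⁻³⁴ / 7.790 × 10⁻¹³ = 8.506 × 10⁻²² kg·m/s.
v = p/m = 8.506 × 10⁻²² / 1.675 × 10⁻²⁷ = 5.08 × 10⁵ m/s = 508 km/s.

v = 508 km/s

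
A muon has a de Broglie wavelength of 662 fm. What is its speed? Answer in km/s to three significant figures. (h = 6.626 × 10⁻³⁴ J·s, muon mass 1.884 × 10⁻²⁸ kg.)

v = 5310 km/s

p = h/λ = 6.626 × 10⁻³⁴ / 6.620 × 10⁻¹³ = 1.001 × 10⁻²¹ kg·m/s.
v = p/m = 1.001 × 10⁻²¹ / 1.884 × 10⁻²⁸ = 5.31 × 10⁶ m/s = 5310 km/s.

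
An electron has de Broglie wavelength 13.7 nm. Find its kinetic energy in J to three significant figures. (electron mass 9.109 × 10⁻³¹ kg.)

KE = 1.28 × 10⁻²¹ J

p = h/λ = 6.626 × 10⁻³⁴ / 1.370 × 10⁻⁸ = 4.836 × 10⁻²⁶ kg·m/s.
KE = p²/(2m) = (4.836 × 10⁻²⁶)² / (2 × 9.109 × 10⁻³¹) = 1.284 × 10⁻²¹ J = 1.28 × 10⁻²¹ J.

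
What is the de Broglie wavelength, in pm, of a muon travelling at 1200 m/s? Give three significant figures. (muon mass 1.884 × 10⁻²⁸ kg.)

p = mv = 1.884 × 10⁻²⁸ × 1200 = 2.261 × 10⁻²⁵ kg·m/s.
λ = h/p = 6.626 × 10⁻³⁴ / 2.261 × 10⁻²⁵ = 2.93 × 10⁻⁹ m = 2930 pm.

λ = 2930 pm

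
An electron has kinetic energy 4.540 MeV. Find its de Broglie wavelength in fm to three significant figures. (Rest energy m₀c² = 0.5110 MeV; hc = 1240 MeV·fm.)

λ = 247 fm

Total energy E = KE + m₀c² = 4.540 + 0.5110 = 5.0510 MeV.
(pc)² = E² − (m₀c²)² = (5.0510)² − (0.5110)² = 25.25 MeV², so pc = 5.025 MeV.
λ = hc/(pc) = 1240 MeV·fm / 5.025 MeV = 247 fm.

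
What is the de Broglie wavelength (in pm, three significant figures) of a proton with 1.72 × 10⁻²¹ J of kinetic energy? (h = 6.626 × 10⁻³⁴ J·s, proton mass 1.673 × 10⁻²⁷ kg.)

λ = 276 pm

p = √(2mKE) = √(2 × 1.673 × 10⁻²⁷ × 1.720 × 10⁻²¹) = 2.399 × 10⁻²⁴ kg·m/s.
λ = h/p = 6.626 × 10⁻³⁴ / 2.399 × 10⁻²⁴ = 2.76 × 10⁻¹⁰ m = 276 pm.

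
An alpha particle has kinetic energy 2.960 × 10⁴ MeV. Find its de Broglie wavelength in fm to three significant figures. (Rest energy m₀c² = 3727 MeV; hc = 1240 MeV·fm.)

Total energy E = KE + m₀c² = 2.960 × 10⁴ + 3727 = 33327 MeV.
(pc)² = E² − (m₀c²)² = (33327)² − (3727)² = 1.097 × 10⁹ MeV², so pc = 3.312 × 10⁴ MeV.
λ = hc/(pc) = 1240 MeV·fm / 3.312 × 10⁴ MeV = 0.0374 fm.

λ = 0.0374 fm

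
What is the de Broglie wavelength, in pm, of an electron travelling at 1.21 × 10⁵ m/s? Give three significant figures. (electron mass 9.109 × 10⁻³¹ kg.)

λ = 6010 pm

p = mv = 9.109 × 10⁻³¹ × 1.21 × 10⁵ = 1.102 × 10⁻²⁵ kg·m/s.
λ = h/p = 6.626 × 10⁻³⁴ / 1.102 × 10⁻²⁵ = 6.01 × 10⁻⁹ m = 6010 pm.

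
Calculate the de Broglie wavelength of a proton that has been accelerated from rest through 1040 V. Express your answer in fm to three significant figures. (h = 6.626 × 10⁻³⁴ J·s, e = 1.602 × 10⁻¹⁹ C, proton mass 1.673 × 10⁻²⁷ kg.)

KE = eV = 1.602 × 10⁻¹⁹ × 1040 = 1.666 × 10⁻¹⁶ J.
p = √(2mKE) = √(2 × 1.673 × 10⁻²⁷ × 1.666 × 10⁻¹⁶) = 7.466 × 10⁻²² kg·m/s.
λ = h/p = 6.626 × 10⁻³⁴ / 7.466 × 10⁻²² = 8.87 × 10⁻¹³ m = 887 fm.

λ = 887 fm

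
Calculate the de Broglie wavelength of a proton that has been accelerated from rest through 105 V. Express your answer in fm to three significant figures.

λ = 2790 fm

KE = eV = 1.602 × 10⁻¹⁹ × 105.0 = 1.682 × 10⁻¹⁷ J.
p = √(2mKE) = √(2 × 1.673 × 10⁻²⁷ × 1.682 × 10⁻¹⁷) = 2.372 × 10⁻²² kg·m/s.
λ = h/p = 6.626 × 10⁻³⁴ / 2.372 × 10⁻²² = 2.79 × 10⁻¹² m = 2790 fm.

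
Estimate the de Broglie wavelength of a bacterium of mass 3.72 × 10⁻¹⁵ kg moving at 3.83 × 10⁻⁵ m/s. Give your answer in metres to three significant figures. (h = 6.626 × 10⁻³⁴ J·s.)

λ = 4.65 × 10⁻¹⁵ m

p = mv = 3.72 × 10⁻¹⁵ × 3.83 × 10⁻⁵ = 1.425 × 10⁻¹⁹ kg·m/s.
λ = h/p = 6.626 × 10⁻³⁴ / 1.425 × 10⁻¹⁹ = 4.65 × 10⁻¹⁵ m.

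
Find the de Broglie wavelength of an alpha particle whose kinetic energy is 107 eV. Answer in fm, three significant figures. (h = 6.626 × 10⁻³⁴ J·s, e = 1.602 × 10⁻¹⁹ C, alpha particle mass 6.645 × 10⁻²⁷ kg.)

λ = 1390 fm

KE = 107 eV = 1.714 × 10⁻¹⁷ J.
p = √(2mKE) = √(2 × 6.645 × 10⁻²⁷ × 1.714 × 10⁻¹⁷) = 4.773 × 10⁻²² kg·m/s.
λ = h/p = 6.626 × 10⁻³⁴ / 4.773 × 10⁻²² = 1.39 × 10⁻¹² m = 1390 fm.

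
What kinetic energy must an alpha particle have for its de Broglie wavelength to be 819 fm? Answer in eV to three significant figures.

KE = 307 eV

p = h/λ = 6.626 × 10⁻³⁴ / 8.190 × 10⁻¹³ = 8.090 × 10⁻²² kg·m/s.
KE = p²/(2m) = (8.090 × 10⁻²²)² / (2 × 6.645 × 10⁻²⁷) = 4.925 × 10⁻¹⁷ J = 307 eV.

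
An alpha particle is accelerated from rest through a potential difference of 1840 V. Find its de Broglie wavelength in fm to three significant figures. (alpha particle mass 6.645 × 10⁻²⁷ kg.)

λ = 237 fm

KE = 2eV = 2 × 1.602 × 10⁻¹⁹ × 1840 = 5.895 × 10⁻¹⁶ J.
p = √(2mKE) = √(2 × 6.645 × 10⁻²⁷ × 5.895 × 10⁻¹⁶) = 2.799 × 10⁻²¹ kg·m/s.
λ = h/p = 6.626 × 10⁻³⁴ / 2.799 × 10⁻²¹ = 2.37 × 10⁻¹³ m = 237 fm.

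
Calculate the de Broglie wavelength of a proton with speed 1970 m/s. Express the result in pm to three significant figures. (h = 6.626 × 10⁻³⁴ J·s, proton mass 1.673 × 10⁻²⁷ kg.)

λ = 201 pm

p = mv = 1.673 × 10⁻²⁷ × 1970 = 3.296 × 10⁻²⁴ kg·m/s.
λ = h/p = 6.626 × 10⁻³⁴ / 3.296 × 10⁻²⁴ = 2.01 × 10⁻¹⁰ m = 201 pm.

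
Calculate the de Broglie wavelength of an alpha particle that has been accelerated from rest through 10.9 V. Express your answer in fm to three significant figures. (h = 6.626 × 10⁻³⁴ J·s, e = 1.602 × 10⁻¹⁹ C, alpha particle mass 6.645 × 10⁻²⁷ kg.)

KE = 2eV = 2 × 1.602 × 10⁻¹⁹ × 10.90 = 3.492 × 10⁻¹⁸ J.
p = √(2mKE) = √(2 × 6.645 × 10⁻²⁷ × 3.492 × 10⁻¹⁸) = 2.154 × 10⁻²² kg·m/s.
λ = h/p = 6.626 × 10⁻³⁴ / 2.154 × 10⁻²² = 3.08 × 10⁻¹² m = 3080 fm.

λ = 3080 fm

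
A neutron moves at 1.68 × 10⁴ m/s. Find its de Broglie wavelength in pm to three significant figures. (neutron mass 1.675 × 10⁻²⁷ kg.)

λ = 23.5 pm

p = mv = 1.675 × 10⁻²⁷ × 1.68 × 10⁴ = 2.814 × 10⁻²³ kg·m/s.
λ = h/p = 6.626 × 10⁻³⁴ / 2.814 × 10⁻²³ = 2.35 × 10⁻¹¹ m = 23.5 pm.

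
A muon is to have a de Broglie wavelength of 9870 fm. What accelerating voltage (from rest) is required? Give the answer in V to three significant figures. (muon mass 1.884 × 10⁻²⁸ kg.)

V = 74.7 V

p = h/λ = 6.626 × 10⁻³⁴ / 9.870 × 10⁻¹² = 6.713 × 10⁻²³ kg·m/s.
KE = p²/(2m) = 1.196 × 10⁻¹⁷ J.
V = KE/e = 1.196 × 10⁻¹⁷ / (1.602 × 10⁻¹⁹) = 74.7 V.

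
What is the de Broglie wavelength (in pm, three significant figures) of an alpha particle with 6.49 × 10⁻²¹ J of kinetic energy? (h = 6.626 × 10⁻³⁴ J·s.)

p = √(2mKE) = √(2 × 6.645 × 10⁻²⁷ × 6.490 × 10⁻²¹) = 9.287 × 10⁻²⁴ kg·m/s.
λ = h/p = 6.626 × 10⁻³⁴ / 9.287 × 10⁻²⁴ = 7.13 × 10⁻¹¹ m = 71.3 pm.

λ = 71.3 pm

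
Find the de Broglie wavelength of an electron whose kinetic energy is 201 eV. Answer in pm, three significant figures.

λ = 86.5 pm

KE = 201 eV = 3.220 × 10⁻¹⁷ J.
p = √(2mKE) = √(2 × 9.109 × 10⁻³¹ × 3.220 × 10⁻¹⁷) = 7.659 × 10⁻²⁴ kg·m/s.
λ = h/p = 6.626 × 10⁻³⁴ / 7.659 × 10⁻²⁴ = 8.65 × 10⁻¹¹ m = 86.5 pm.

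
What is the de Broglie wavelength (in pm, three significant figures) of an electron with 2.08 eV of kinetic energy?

λ = 850 pm

KE = 2.08 eV = 3.332 × 10⁻¹⁹ J.
p = √(2mKE) = √(2 × 9.109 × 10⁻³¹ × 3.332 × 10⁻¹⁹) = 7.791 × 10⁻²⁵ kg·m/s.
λ = h/p = 6.626 × 10⁻³⁴ / 7.791 × 10⁻²⁵ = 8.50 × 10⁻¹⁰ m = 850 pm.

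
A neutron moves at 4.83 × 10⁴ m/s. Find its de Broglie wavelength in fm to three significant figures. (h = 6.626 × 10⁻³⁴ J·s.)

p = mv = 1.675 × 10⁻²⁷ × 4.83 × 10⁴ = 8.090 × 10⁻²³ kg·m/s.
λ = h/p = 6.626 × 10⁻³⁴ / 8.090 × 10⁻²³ = 8.19 × 10⁻¹² m = 8190 fm.

λ = 8190 fm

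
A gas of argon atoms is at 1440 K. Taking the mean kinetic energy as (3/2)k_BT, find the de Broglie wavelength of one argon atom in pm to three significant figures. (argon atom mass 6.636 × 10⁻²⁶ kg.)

KE = (3/2)k_BT = 1.5 × 1.381 × 10⁻²³ × 1440 = 2.983 × 10⁻²⁰ J.
p = √(2mKE) = √(2 × 6.636 × 10⁻²⁶ × 2.983 × 10⁻²⁰) = 6.292 × 10⁻²³ kg·m/s.
λ = h/p = 1.05 × 10⁻¹¹ m = 10.5 pm.

λ = 10.5 pm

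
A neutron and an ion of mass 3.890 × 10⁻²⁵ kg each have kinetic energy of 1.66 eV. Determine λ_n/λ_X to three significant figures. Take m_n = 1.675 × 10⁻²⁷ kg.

At fixed KE, p = √(2mKE) so λ = h/p ∝ 1/√m.
λ_n/λ_X = √(m_X/m_n) = √(3.890 × 10⁻²⁵/1.675 × 10⁻²⁷) = √(232.2) = 15.2.

λ_n/λ_X = 15.2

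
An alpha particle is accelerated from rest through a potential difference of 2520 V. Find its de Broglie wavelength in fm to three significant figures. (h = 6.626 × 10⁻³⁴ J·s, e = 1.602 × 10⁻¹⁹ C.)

KE = 2eV = 2 × 1.602 × 10⁻¹⁹ × 2520 = 8.074 × 10⁻¹⁶ J.
p = √(2mKE) = √(2 × 6.645 × 10⁻²⁷ × 8.074 × 10⁻¹⁶) = 3.276 × 10⁻²¹ kg·m/s.
λ = h/p = 6.626 × 10⁻³⁴ / 3.276 × 10⁻²¹ = 2.02 × 10⁻¹³ m = 202 fm.

λ = 202 fm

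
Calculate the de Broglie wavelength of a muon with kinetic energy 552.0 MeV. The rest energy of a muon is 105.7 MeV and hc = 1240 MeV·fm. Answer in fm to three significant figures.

Total energy E = KE + m₀c² = 552.0 + 105.7 = 657.7 MeV.
(pc)² = E² − (m₀c²)² = (657.7)² − (105.7)² = 4.214 × 10⁵ MeV², so pc = 649.2 MeV.
λ = hc/(pc) = 1240 MeV·fm / 649.2 MeV = 1.91 fm.

λ = 1.91 fm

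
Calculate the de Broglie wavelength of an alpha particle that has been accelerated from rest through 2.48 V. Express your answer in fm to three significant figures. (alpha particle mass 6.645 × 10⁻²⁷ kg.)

KE = 2eV = 2 × 1.602 × 10⁻¹⁹ × 2.480 = 7.946 × 10⁻¹⁹ J.
p = √(2mKE) = √(2 × 6.645 × 10⁻²⁷ × 7.946 × 10⁻¹⁹) = 1.028 × 10⁻²² kg·m/s.
λ = h/p = 6.626 × 10⁻³⁴ / 1.028 × 10⁻²² = 6.45 × 10⁻¹² m = 6450 fm.

λ = 6450 fm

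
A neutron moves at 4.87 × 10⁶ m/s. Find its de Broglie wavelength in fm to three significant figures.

p = mv = 1.675 × 10⁻²⁷ × 4.87 × 10⁶ = 8.157 × 10⁻²¹ kg·m/s.
λ = h/p = 6.626 × 10⁻³⁴ / 8.157 × 10⁻²¹ = 8.12 × 10⁻¹⁴ m = 81.2 fm.

λ = 81.2 fm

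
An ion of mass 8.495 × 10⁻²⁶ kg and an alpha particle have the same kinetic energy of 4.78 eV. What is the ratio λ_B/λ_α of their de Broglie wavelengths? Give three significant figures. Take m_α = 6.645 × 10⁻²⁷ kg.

At fixed KE, p = √(2mKE) so λ = h/p ∝ 1/√m.
λ_B/λ_α = √(m_α/m_B) = √(6.645 × 10⁻²⁷/8.495 × 10⁻²⁶) = √(0.07822) = 0.280.

λ_B/λ_α = 0.280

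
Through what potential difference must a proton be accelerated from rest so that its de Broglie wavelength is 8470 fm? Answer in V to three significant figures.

p = h/λ = 6.626 × 10⁻³⁴ / 8.470 × 10⁻¹² = 7.823 × 10⁻²³ kg·m/s.
KE = p²/(2m) = 1.829 × 10⁻¹⁸ J.
V = KE/e = 1.829 × 10⁻¹⁸ / (1.602 × 10⁻¹⁹) = 11.4 V.

V = 11.4 V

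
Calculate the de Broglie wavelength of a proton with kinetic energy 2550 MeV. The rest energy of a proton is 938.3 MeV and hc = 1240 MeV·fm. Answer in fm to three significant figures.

Total energy E = KE + m₀c² = 2550 + 938.3 = 3488.3 MeV.
(pc)² = E² − (m₀c²)² = (3488.3)² − (938.3)² = 1.129 × 10⁷ MeV², so pc = 3360 MeV.
λ = hc/(pc) = 1240 MeV·fm / 3360 MeV = 0.369 fm.

λ = 0.369 fm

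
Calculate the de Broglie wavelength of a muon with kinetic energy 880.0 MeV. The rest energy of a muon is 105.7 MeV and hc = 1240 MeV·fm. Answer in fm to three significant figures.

Total energy E = KE + m₀c² = 880.0 + 105.7 = 985.7 MeV.
(pc)² = E² − (m₀c²)² = (985.7)² − (105.7)² = 9.604 × 10⁵ MeV², so pc = 980.0 MeV.
λ = hc/(pc) = 1240 MeV·fm / 980.0 MeV = 1.27 fm.

λ = 1.27 fm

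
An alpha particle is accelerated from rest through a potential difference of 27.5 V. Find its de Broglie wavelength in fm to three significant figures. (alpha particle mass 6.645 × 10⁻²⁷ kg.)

λ = 1940 fm

KE = 2eV = 2 × 1.602 × 10⁻¹⁹ × 27.50 = 8.811 × 10⁻¹⁸ J.
p = √(2mKE) = √(2 × 6.645 × 10⁻²⁷ × 8.811 × 10⁻¹⁸) = 3.422 × 10⁻²² kg·m/s.
λ = h/p = 6.626 × 10⁻³⁴ / 3.422 × 10⁻²² = 1.94 × 10⁻¹² m = 1940 fm.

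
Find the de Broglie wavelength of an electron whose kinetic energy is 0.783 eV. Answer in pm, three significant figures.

λ = 1390 pm

KE = 0.783 eV = 1.254 × 10⁻¹⁹ J.
p = √(2mKE) = √(2 × 9.109 × 10⁻³¹ × 1.254 × 10⁻¹⁹) = 4.780 × 10⁻²⁵ kg·m/s.
λ = h/p = 6.626 × 10⁻³⁴ / 4.780 × 10⁻²⁵ = 1.39 × 10⁻⁹ m = 1390 pm.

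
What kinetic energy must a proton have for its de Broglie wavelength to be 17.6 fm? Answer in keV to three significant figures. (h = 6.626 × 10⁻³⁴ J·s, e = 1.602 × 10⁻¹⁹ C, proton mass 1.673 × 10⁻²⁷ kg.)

p = h/λ = 6.626 × 10⁻³⁴ / 1.760 × 10⁻¹⁴ = 3.765 × 10⁻²⁰ kg·m/s.
KE = p²/(2m) = (3.765 × 10⁻²⁰)² / (2 × 1.673 × 10⁻²⁷) = 4.236 × 10⁻¹³ J = 2640 keV.

KE = 2640 keV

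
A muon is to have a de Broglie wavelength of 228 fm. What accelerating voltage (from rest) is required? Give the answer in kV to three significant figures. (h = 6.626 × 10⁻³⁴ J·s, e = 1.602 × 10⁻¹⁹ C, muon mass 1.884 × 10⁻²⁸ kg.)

p = h/λ = 6.626 × 10⁻³⁴ / 2.280 × 10⁻¹³ = 2.906 × 10⁻²¹ kg·m/s.
KE = p²/(2m) = 2.241 × 10⁻¹⁴ J.
V = KE/e = 2.241 × 10⁻¹⁴ / (1.602 × 10⁻¹⁹) = 140 kV.

V = 140 kV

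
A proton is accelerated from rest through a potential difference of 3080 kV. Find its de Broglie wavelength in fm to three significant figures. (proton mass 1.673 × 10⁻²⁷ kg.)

λ = 16.3 fm

KE = eV = 1.602 × 10⁻¹⁹ × 3.080 × 10⁶ = 4.934 × 10⁻¹³ J.
p = √(2mKE) = √(2 × 1.673 × 10⁻²⁷ × 4.934 × 10⁻¹³) = 4.063 × 10⁻²⁰ kg·m/s.
λ = h/p = 6.626 × 10⁻³⁴ / 4.063 × 10⁻²⁰ = 1.63 × 10⁻¹⁴ m = 16.3 fm.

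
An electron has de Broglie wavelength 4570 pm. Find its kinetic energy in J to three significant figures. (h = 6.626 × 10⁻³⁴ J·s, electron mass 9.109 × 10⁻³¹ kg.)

KE = 1.15 × 10⁻²⁰ J

p = h/λ = 6.626 × 10⁻³⁴ / 4.570 × 10⁻⁹ = 1.450 × 10⁻²⁵ kg·m/s.
KE = p²/(2m) = (1.450 × 10⁻²⁵)² / (2 × 9.109 × 10⁻³¹) = 1.154 × 10⁻²⁰ J = 1.15 × 10⁻²⁰ J.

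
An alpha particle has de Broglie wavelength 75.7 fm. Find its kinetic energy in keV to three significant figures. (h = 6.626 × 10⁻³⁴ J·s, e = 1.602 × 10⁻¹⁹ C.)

p = h/λ = 6.626 × 10⁻³⁴ / 7.570 × 10⁻¹⁴ = 8.753 × 10⁻²¹ kg·m/s.
KE = p²/(2m) = (8.753 × 10⁻²¹)² / (2 × 6.645 × 10⁻²⁷) = 5.765 × 10⁻¹⁵ J = 36.0 keV.

KE = 36.0 keV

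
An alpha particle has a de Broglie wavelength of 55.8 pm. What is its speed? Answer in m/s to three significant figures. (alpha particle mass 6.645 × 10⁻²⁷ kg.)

p = h/λ = 6.626 × 10⁻³⁴ / 5.580 × 10⁻¹¹ = 1.187 × 10⁻²³ kg·m/s.
v = p/m = 1.187 × 10⁻²³ / 6.645 × 10⁻²⁷ = 1.79 × 10³ m/s = 1790 m/s.

v = 1790 m/s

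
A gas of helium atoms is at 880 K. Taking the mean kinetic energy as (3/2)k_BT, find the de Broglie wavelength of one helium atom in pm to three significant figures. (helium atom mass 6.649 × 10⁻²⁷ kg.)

λ = 42.6 pm

KE = (3/2)k_BT = 1.5 × 1.381 × 10⁻²³ × 880 = 1.823 × 10⁻²⁰ J.
p = √(2mKE) = √(2 × 6.649 × 10⁻²⁷ × 1.823 × 10⁻²⁰) = 1.557 × 10⁻²³ kg·m/s.
λ = h/p = 4.26 × 10⁻¹¹ m = 42.6 pm.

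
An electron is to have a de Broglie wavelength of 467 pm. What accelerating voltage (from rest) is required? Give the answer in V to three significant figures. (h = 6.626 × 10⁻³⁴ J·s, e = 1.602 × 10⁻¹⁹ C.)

p = h/λ = 6.626 × 10⁻³⁴ / 4.670 × 10⁻¹⁰ = 1.419 × 10⁻²⁴ kg·m/s.
KE = p²/(2m) = 1.105 × 10⁻¹⁸ J.
V = KE/e = 1.105 × 10⁻¹⁸ / (1.602 × 10⁻¹⁹) = 6.90 V.

V = 6.90 V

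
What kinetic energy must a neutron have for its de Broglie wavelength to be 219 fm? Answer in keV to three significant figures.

KE = 17.1 keV

p = h/λ = 6.626 × 10⁻³⁴ / 2.190 × 10⁻¹³ = 3.026 × 10⁻²¹ kg·m/s.
KE = p²/(2m) = (3.026 × 10⁻²¹)² / (2 × 1.675 × 10⁻²⁷) = 2.733 × 10⁻¹⁵ J = 17.1 keV.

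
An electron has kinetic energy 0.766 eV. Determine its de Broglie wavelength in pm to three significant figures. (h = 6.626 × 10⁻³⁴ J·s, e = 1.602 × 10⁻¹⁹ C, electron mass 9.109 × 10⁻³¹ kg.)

KE = 0.766 eV = 1.227 × 10⁻¹⁹ J.
p = √(2mKE) = √(2 × 9.109 × 10⁻³¹ × 1.227 × 10⁻¹⁹) = 4.728 × 10⁻²⁵ kg·m/s.
λ = h/p = 6.626 × 10⁻³⁴ / 4.728 × 10⁻²⁵ = 1.40 × 10⁻⁹ m = 1400 pm.

λ = 1400 pm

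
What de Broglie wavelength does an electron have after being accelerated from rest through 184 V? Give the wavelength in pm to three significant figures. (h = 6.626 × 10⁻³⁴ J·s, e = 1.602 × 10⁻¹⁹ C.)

KE = eV = 1.602 × 10⁻¹⁹ × 184.0 = 2.948 × 10⁻¹⁷ J.
p = √(2mKE) = √(2 × 9.109 × 10⁻³¹ × 2.948 × 10⁻¹⁷) = 7.328 × 10⁻²⁴ kg·m/s.
λ = h/p = 6.626 × 10⁻³⁴ / 7.328 × 10⁻²⁴ = 9.04 × 10⁻¹¹ m = 90.4 pm.

λ = 90.4 pm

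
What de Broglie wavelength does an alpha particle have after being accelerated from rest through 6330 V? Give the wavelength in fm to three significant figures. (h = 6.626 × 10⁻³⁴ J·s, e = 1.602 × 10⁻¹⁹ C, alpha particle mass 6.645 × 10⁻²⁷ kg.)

KE = 2eV = 2 × 1.602 × 10⁻¹⁹ × 6330 = 2.028 × 10⁻¹⁵ J.
p = √(2mKE) = √(2 × 6.645 × 10⁻²⁷ × 2.028 × 10⁻¹⁵) = 5.192 × 10⁻²¹ kg·m/s.
λ = h/p = 6.626 × 10⁻³⁴ / 5.192 × 10⁻²¹ = 1.28 × 10⁻¹³ m = 128 fm.

λ = 128 fm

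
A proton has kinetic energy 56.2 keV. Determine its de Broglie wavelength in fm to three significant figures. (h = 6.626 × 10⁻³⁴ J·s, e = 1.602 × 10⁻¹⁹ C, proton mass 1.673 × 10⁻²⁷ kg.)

λ = 121 fm

KE = 56.2 keV = 9.003 × 10⁻¹⁵ J.
p = √(2mKE) = √(2 × 1.673 × 10⁻²⁷ × 9.003 × 10⁻¹⁵) = 5.489 × 10⁻²¹ kg·m/s.
λ = h/p = 6.626 × 10⁻³⁴ / 5.489 × 10⁻²¹ = 1.21 × 10⁻¹³ m = 121 fm.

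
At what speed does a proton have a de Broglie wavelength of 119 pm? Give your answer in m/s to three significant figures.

v = 3330 m/s

p = h/λ = 6.626 × 10⁻³⁴ / 1.190 × 10⁻¹⁰ = 5.568 × 10⁻²⁴ kg·m/s.
v = p/m = 5.568 × 10⁻²⁴ / 1.673 × 10⁻²⁷ = 3.33 × 10³ m/s = 3330 m/s.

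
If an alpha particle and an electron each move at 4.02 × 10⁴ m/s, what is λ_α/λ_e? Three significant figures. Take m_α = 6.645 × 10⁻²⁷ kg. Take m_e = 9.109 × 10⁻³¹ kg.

At fixed v, p = mv so λ = h/(mv) ∝ 1/m.
λ_α/λ_e = m_e/m_α = 9.109 × 10⁻³¹/6.645 × 10⁻²⁷ = 1.37 × 10⁻⁴.

λ_α/λ_e = 1.37 × 10⁻⁴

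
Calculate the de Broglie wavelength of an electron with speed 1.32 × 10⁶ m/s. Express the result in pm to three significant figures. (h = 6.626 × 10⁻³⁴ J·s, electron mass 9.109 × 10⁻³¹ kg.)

λ = 551 pm

p = mv = 9.109 × 10⁻³¹ × 1.32 × 10⁶ = 1.202 × 10⁻²⁴ kg·m/s.
λ = h/p = 6.626 × 10⁻³⁴ / 1.202 × 10⁻²⁴ = 5.51 × 10⁻¹⁰ m = 551 pm.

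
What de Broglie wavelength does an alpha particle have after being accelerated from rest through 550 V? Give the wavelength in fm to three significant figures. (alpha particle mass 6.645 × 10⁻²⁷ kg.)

λ = 433 fm

KE = 2eV = 2 × 1.602 × 10⁻¹⁹ × 550.0 = 1.762 × 10⁻¹⁶ J.
p = √(2mKE) = √(2 × 6.645 × 10⁻²⁷ × 1.762 × 10⁻¹⁶) = 1.530 × 10⁻²¹ kg·m/s.
λ = h/p = 6.626 × 10⁻³⁴ / 1.530 × 10⁻²¹ = 4.33 × 10⁻¹³ m = 433 fm.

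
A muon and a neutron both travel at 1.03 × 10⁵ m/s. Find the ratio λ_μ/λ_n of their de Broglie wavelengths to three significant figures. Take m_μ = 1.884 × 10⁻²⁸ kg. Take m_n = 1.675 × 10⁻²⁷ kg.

λ_μ/λ_n = 8.89

At fixed v, p = mv so λ = h/(mv) ∝ 1/m.
λ_μ/λ_n = m_n/m_μ = 1.675 × 10⁻²⁷/1.884 × 10⁻²⁸ = 8.89.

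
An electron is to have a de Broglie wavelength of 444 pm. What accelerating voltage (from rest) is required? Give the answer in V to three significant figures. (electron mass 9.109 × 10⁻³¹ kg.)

V = 7.63 V

p = h/λ = 6.626 × 10⁻³⁴ / 4.440 × 10⁻¹⁰ = 1.492 × 10⁻²⁴ kg·m/s.
KE = p²/(2m) = 1.222 × 10⁻¹⁸ J.
V = KE/e = 1.222 × 10⁻¹⁸ / (1.602 × 10⁻¹⁹) = 7.63 V.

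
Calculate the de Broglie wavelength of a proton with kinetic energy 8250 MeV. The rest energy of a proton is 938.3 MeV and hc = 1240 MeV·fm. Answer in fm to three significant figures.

λ = 0.136 fm

Total energy E = KE + m₀c² = 8250 + 938.3 = 9188.3 MeV.
(pc)² = E² − (m₀c²)² = (9188.3)² − (938.3)² = 8.354 × 10⁷ MeV², so pc = 9140 MeV.
λ = hc/(pc) = 1240 MeV·fm / 9140 MeV = 0.136 fm.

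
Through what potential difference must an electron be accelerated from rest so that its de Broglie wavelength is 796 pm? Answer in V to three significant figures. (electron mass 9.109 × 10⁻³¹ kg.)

p = h/λ = 6.626 × 10⁻³⁴ / 7.960 × 10⁻¹⁰ = 8.324 × 10⁻²⁵ kg·m/s.
KE = p²/(2m) = 3.803 × 10⁻¹⁹ J.
V = KE/e = 3.803 × 10⁻¹⁹ / (1.602 × 10⁻¹⁹) = 2.37 V.

V = 2.37 V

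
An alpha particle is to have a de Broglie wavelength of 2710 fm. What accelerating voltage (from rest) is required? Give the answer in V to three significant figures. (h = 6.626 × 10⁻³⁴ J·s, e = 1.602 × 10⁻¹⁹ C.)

p = h/λ = 6.626 × 10⁻³⁴ / 2.710 × 10⁻¹² = 2.445 × 10⁻²² kg·m/s.
KE = p²/(2m) = 4.498 × 10⁻¹⁸ J.
V = KE/2e = 4.498 × 10⁻¹⁸ / (2 × 1.602 × 10⁻¹⁹) = 14.0 V.

V = 14.0 V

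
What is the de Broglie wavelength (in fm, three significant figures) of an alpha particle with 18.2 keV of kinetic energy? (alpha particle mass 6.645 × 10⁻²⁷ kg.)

KE = 18.2 keV = 2.916 × 10⁻¹⁵ J.
p = √(2mKE) = √(2 × 6.645 × 10⁻²⁷ × 2.916 × 10⁻¹⁵) = 6.225 × 10⁻²¹ kg·m/s.
λ = h/p = 6.626 × 10⁻³⁴ / 6.225 × 10⁻²¹ = 1.06 × 10⁻¹³ m = 106 fm.

λ = 106 fm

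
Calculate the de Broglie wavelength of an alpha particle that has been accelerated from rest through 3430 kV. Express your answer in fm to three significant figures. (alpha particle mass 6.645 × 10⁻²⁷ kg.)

KE = 2eV = 2 × 1.602 × 10⁻¹⁹ × 3.430 × 10⁶ = 1.099 × 10⁻¹² J.
p = √(2mKE) = √(2 × 6.645 × 10⁻²⁷ × 1.099 × 10⁻¹²) = 1.209 × 10⁻¹⁹ kg·m/s.
λ = h/p = 6.626 × 10⁻³⁴ / 1.209 × 10⁻¹⁹ = 5.48 × 10⁻¹⁵ m = 5.48 fm.

λ = 5.48 fm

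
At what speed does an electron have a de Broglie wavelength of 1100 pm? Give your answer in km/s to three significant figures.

v = 661 km/s

p = h/λ = 6.626 × 10⁻³⁴ / 1.100 × 10⁻⁹ = 6.024 × 10⁻²⁵ kg·m/s.
v = p/m = 6.024 × 10⁻²⁵ / 9.109 × 10⁻³¹ = 6.61 × 10⁵ m/s = 661 km/s.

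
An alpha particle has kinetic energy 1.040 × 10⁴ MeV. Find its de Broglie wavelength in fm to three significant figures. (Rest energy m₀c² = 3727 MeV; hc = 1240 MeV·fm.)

Total energy E = KE + m₀c² = 1.040 × 10⁴ + 3727 = 14127 MeV.
(pc)² = E² − (m₀c²)² = (14127)² − (3727)² = 1.857 × 10⁸ MeV², so pc = 1.363 × 10⁴ MeV.
λ = hc/(pc) = 1240 MeV·fm / 1.363 × 10⁴ MeV = 0.0910 fm.

λ = 0.0910 fm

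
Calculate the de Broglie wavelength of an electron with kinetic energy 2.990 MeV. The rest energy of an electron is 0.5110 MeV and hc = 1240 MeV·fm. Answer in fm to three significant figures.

Total energy E = KE + m₀c² = 2.990 + 0.5110 = 3.5010 MeV.
(pc)² = E² − (m₀c²)² = (3.5010)² − (0.5110)² = 12.00 MeV², so pc = 3.464 MeV.
λ = hc/(pc) = 1240 MeV·fm / 3.464 MeV = 358 fm.

λ = 358 fm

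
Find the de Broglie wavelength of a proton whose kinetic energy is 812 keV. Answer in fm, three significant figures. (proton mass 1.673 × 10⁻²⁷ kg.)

λ = 31.8 fm

KE = 812 keV = 1.301 × 10⁻¹³ J.
p = √(2mKE) = √(2 × 1.673 × 10⁻²⁷ × 1.301 × 10⁻¹³) = 2.086 × 10⁻²⁰ kg·m/s.
λ = h/p = 6.626 × 10⁻³⁴ / 2.086 × 10⁻²⁰ = 3.18 × 10⁻¹⁴ m = 31.8 fm.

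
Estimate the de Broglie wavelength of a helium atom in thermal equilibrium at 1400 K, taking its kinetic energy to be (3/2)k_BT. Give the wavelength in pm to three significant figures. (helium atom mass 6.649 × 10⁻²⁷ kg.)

λ = 33.7 pm

KE = (3/2)k_BT = 1.5 × 1.381 × 10⁻²³ × 1400 = 2.900 × 10⁻²⁰ J.
p = √(2mKE) = √(2 × 6.649 × 10⁻²⁷ × 2.900 × 10⁻²⁰) = 1.964 × 10⁻²³ kg·m/s.
λ = h/p = 3.37 × 10⁻¹¹ m = 33.7 pm.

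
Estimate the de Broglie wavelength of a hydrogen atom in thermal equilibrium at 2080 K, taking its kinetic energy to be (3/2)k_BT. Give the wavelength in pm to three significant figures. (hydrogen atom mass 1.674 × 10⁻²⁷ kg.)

λ = 55.2 pm

KE = (3/2)k_BT = 1.5 × 1.381 × 10⁻²³ × 2080 = 4.309 × 10⁻²⁰ J.
p = √(2mKE) = √(2 × 1.674 × 10⁻²⁷ × 4.309 × 10⁻²⁰) = 1.201 × 10⁻²³ kg·m/s.
λ = h/p = 5.52 × 10⁻¹¹ m = 55.2 pm.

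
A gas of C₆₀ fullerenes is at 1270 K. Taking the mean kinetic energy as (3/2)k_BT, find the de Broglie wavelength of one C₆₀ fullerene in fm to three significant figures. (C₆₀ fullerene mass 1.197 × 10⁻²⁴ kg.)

KE = (3/2)k_BT = 1.5 × 1.381 × 10⁻²³ × 1270 = 2.631 × 10⁻²⁰ J.
p = √(2mKE) = √(2 × 1.197 × 10⁻²⁴ × 2.631 × 10⁻²⁰) = 2.510 × 10⁻²² kg·m/s.
λ = h/p = 2.64 × 10⁻¹² m = 2640 fm.

λ = 2640 fm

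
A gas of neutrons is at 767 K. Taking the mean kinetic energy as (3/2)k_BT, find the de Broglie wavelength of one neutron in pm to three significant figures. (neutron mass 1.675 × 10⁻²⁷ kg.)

KE = (3/2)k_BT = 1.5 × 1.381 × 10⁻²³ × 767 = 1.589 × 10⁻²⁰ J.
p = √(2mKE) = √(2 × 1.675 × 10⁻²⁷ × 1.589 × 10⁻²⁰) = 7.296 × 10⁻²⁴ kg·m/s.
λ = h/p = 9.08 × 10⁻¹¹ m = 90.8 pm.

λ = 90.8 pm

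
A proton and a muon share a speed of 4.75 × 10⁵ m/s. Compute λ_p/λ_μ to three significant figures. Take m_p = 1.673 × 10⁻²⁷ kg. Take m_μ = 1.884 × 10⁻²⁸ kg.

λ_p/λ_μ = 0.113

At fixed v, p = mv so λ = h/(mv) ∝ 1/m.
λ_p/λ_μ = m_μ/m_p = 1.884 × 10⁻²⁸/1.673 × 10⁻²⁷ = 0.113.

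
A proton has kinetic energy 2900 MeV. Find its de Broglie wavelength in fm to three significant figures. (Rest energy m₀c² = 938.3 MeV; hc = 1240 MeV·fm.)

Total energy E = KE + m₀c² = 2900 + 938.3 = 3838.3 MeV.
(pc)² = E² − (m₀c²)² = (3838.3)² − (938.3)² = 1.385 × 10⁷ MeV², so pc = 3722 MeV.
λ = hc/(pc) = 1240 MeV·fm / 3722 MeV = 0.333 fm.

λ = 0.333 fm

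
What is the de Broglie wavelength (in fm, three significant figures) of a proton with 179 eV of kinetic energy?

KE = 179 eV = 2.868 × 10⁻¹⁷ J.
p = √(2mKE) = √(2 × 1.673 × 10⁻²⁷ × 2.868 × 10⁻¹⁷) = 3.098 × 10⁻²² kg·m/s.
λ = h/p = 6.626 × 10⁻³⁴ / 3.098 × 10⁻²² = 2.14 × 10⁻¹² m = 2140 fm.

λ = 2140 fm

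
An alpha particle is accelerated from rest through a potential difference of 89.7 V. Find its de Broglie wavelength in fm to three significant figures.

KE = 2eV = 2 × 1.602 × 10⁻¹⁹ × 89.70 = 2.874 × 10⁻¹⁷ J.
p = √(2mKE) = √(2 × 6.645 × 10⁻²⁷ × 2.874 × 10⁻¹⁷) = 6.180 × 10⁻²² kg·m/s.
λ = h/p = 6.626 × 10⁻³⁴ / 6.180 × 10⁻²² = 1.07 × 10⁻¹² m = 1070 fm.

λ = 1070 fm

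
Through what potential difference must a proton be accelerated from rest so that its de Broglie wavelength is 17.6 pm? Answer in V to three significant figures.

p = h/λ = 6.626 × 10⁻³⁴ / 1.760 × 10⁻¹¹ = 3.765 × 10⁻²³ kg·m/s.
KE = p²/(2m) = 4.236 × 10⁻¹⁹ J.
V = KE/e = 4.236 × 10⁻¹⁹ / (1.602 × 10⁻¹⁹) = 2.64 V.

V = 2.64 V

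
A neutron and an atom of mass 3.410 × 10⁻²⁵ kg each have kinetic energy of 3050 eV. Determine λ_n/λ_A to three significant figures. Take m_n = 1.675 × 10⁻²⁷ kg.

At fixed KE, p = √(2mKE) so λ = h/p ∝ 1/√m.
λ_n/λ_A = √(m_A/m_n) = √(3.410 × 10⁻²⁵/1.675 × 10⁻²⁷) = √(203.6) = 14.3.

λ_n/λ_A = 14.3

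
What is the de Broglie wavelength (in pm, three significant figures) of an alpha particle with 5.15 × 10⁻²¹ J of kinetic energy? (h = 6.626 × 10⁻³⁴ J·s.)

λ = 80.1 pm

p = √(2mKE) = √(2 × 6.645 × 10⁻²⁷ × 5.150 × 10⁻²¹) = 8.273 × 10⁻²⁴ kg·m/s.
λ = h/p = 6.626 × 10⁻³⁴ / 8.273 × 10⁻²⁴ = 8.01 × 10⁻¹¹ m = 80.1 pm.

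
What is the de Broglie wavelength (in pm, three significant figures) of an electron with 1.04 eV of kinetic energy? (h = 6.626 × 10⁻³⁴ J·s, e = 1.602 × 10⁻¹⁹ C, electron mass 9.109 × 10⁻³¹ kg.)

KE = 1.04 eV = 1.666 × 10⁻¹⁹ J.
p = √(2mKE) = √(2 × 9.109 × 10⁻³¹ × 1.666 × 10⁻¹⁹) = 5.509 × 10⁻²⁵ kg·m/s.
λ = h/p = 6.626 × 10⁻³⁴ / 5.509 × 10⁻²⁵ = 1.20 × 10⁻⁹ m = 1200 pm.

λ = 1200 pm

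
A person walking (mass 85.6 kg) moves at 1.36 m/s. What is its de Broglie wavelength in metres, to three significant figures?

λ = 5.69 × 10⁻³⁶ m

p = mv = 85.6 × 1.36 = 1.164 × 10² kg·m/s.
λ = h/p = 6.626 × 10⁻³⁴ / 1.164 × 10² = 5.69 × 10⁻³⁶ m.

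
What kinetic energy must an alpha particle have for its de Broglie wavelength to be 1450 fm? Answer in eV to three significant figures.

p = h/λ = 6.626 × 10⁻³⁴ / 1.450 × 10⁻¹² = 4.570 × 10⁻²² kg·m/s.
KE = p²/(2m) = (4.570 × 10⁻²²)² / (2 × 6.645 × 10⁻²⁷) = 1.571 × 10⁻¹⁷ J = 98.1 eV.

KE = 98.1 eV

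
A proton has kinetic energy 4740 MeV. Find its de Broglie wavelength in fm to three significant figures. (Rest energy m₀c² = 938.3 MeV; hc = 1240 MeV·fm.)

λ = 0.221 fm

Total energy E = KE + m₀c² = 4740 + 938.3 = 5678.3 MeV.
(pc)² = E² − (m₀c²)² = (5678.3)² − (938.3)² = 3.136 × 10⁷ MeV², so pc = 5600 MeV.
λ = hc/(pc) = 1240 MeV·fm / 5600 MeV = 0.221 fm.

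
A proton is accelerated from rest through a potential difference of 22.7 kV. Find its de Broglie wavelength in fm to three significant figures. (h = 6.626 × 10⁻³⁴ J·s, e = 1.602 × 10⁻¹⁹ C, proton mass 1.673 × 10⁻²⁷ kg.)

λ = 190 fm

KE = eV = 1.602 × 10⁻¹⁹ × 2.270 × 10⁴ = 3.637 × 10⁻¹⁵ J.
p = √(2mKE) = √(2 × 1.673 × 10⁻²⁷ × 3.637 × 10⁻¹⁵) = 3.488 × 10⁻²¹ kg·m/s.
λ = h/p = 6.626 × 10⁻³⁴ / 3.488 × 10⁻²¹ = 1.90 × 10⁻¹³ m = 190 fm.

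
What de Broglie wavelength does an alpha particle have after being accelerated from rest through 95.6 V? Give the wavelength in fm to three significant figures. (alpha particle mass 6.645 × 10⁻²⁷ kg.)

λ = 1040 fm

KE = 2eV = 2 × 1.602 × 10⁻¹⁹ × 95.60 = 3.063 × 10⁻¹⁷ J.
p = √(2mKE) = √(2 × 6.645 × 10⁻²⁷ × 3.063 × 10⁻¹⁷) = 6.380 × 10⁻²² kg·m/s.
λ = h/p = 6.626 × 10⁻³⁴ / 6.380 × 10⁻²² = 1.04 × 10⁻¹² m = 1040 fm.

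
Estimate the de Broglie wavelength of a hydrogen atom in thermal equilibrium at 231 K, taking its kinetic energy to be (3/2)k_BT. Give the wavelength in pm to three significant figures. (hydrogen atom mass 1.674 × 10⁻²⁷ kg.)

λ = 166 pm

KE = (3/2)k_BT = 1.5 × 1.381 × 10⁻²³ × 231 = 4.785 × 10⁻²¹ J.
p = √(2mKE) = √(2 × 1.674 × 10⁻²⁷ × 4.785 × 10⁻²¹) = 4.003 × 10⁻²⁴ kg·m/s.
λ = h/p = 1.66 × 10⁻¹⁰ m = 166 pm.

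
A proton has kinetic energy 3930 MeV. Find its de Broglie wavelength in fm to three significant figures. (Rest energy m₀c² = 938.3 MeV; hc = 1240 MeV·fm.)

λ = 0.260 fm

Total energy E = KE + m₀c² = 3930 + 938.3 = 4868.3 MeV.
(pc)² = E² − (m₀c²)² = (4868.3)² − (938.3)² = 2.282 × 10⁷ MeV², so pc = 4777 MeV.
λ = hc/(pc) = 1240 MeV·fm / 4777 MeV = 0.260 fm.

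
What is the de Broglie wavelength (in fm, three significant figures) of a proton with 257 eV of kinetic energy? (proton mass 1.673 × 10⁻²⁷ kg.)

KE = 257 eV = 4.117 × 10⁻¹⁷ J.
p = √(2mKE) = √(2 × 1.673 × 10⁻²⁷ × 4.117 × 10⁻¹⁷) = 3.712 × 10⁻²² kg·m/s.
λ = h/p = 6.626 × 10⁻³⁴ / 3.712 × 10⁻²² = 1.79 × 10⁻¹² m = 1790 fm.

λ = 1790 fm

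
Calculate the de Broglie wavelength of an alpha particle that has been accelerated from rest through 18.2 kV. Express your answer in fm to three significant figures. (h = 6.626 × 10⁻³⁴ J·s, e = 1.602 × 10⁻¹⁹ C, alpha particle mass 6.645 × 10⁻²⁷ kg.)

KE = 2eV = 2 × 1.602 × 10⁻¹⁹ × 1.820 × 10⁴ = 5.831 × 10⁻¹⁵ J.
p = √(2mKE) = √(2 × 6.645 × 10⁻²⁷ × 5.831 × 10⁻¹⁵) = 8.803 × 10⁻²¹ kg·m/s.
λ = h/p = 6.626 × 10⁻³⁴ / 8.803 × 10⁻²¹ = 7.53 × 10⁻¹⁴ m = 75.3 fm.

λ = 75.3 fm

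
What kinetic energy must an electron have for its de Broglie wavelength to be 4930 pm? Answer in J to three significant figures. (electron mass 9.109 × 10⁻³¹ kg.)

p = h/λ = 6.626 × 10⁻³⁴ / 4.930 × 10⁻⁹ = 1.344 × 10⁻²⁵ kg·m/s.
KE = p²/(2m) = (1.344 × 10⁻²⁵)² / (2 × 9.109 × 10⁻³¹) = 9.915 × 10⁻²¹ J = 9.92 × 10⁻²¹ J.

KE = 9.92 × 10⁻²¹ J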